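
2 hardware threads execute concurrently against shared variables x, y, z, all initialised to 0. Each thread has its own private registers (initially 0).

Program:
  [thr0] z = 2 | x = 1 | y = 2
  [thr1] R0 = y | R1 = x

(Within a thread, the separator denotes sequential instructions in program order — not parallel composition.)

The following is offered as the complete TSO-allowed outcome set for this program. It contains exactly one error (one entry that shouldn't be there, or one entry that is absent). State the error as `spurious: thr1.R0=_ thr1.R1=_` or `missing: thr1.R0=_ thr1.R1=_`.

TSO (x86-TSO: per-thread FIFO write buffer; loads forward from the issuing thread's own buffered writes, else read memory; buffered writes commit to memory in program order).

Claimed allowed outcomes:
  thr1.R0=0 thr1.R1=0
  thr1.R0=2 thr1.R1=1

outcome vector order: (thr1.R0,thr1.R1)
under TSO → (0,0) (0,1) (2,1)
TSO∖claimed = {(0,1)}

missing: thr1.R0=0 thr1.R1=1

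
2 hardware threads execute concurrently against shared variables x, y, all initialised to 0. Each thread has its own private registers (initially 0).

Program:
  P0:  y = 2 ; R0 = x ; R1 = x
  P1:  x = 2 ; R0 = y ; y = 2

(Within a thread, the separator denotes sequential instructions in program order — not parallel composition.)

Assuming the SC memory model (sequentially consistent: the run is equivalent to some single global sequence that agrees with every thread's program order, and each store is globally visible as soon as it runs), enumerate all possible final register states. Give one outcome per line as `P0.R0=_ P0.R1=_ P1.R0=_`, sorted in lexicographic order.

outcome vector order: (P0.R0,P0.R1,P1.R0)
|SC outcomes| = 4

P0.R0=0 P0.R1=0 P1.R0=2
P0.R0=0 P0.R1=2 P1.R0=2
P0.R0=2 P0.R1=2 P1.R0=0
P0.R0=2 P0.R1=2 P1.R0=2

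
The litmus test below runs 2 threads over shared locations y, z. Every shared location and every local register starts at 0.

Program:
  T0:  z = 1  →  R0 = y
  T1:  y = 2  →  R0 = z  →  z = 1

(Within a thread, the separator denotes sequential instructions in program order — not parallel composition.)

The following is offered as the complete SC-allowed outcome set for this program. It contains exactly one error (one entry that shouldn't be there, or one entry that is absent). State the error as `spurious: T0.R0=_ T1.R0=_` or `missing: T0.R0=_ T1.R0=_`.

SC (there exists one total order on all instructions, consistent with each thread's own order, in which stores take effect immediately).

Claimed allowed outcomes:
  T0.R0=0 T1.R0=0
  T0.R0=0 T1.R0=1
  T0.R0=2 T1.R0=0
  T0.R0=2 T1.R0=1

spurious: T0.R0=0 T1.R0=0

outcome vector order: (T0.R0,T1.R0)
[SC] allowed = {01, 20, 21}
claimed∖SC = {00}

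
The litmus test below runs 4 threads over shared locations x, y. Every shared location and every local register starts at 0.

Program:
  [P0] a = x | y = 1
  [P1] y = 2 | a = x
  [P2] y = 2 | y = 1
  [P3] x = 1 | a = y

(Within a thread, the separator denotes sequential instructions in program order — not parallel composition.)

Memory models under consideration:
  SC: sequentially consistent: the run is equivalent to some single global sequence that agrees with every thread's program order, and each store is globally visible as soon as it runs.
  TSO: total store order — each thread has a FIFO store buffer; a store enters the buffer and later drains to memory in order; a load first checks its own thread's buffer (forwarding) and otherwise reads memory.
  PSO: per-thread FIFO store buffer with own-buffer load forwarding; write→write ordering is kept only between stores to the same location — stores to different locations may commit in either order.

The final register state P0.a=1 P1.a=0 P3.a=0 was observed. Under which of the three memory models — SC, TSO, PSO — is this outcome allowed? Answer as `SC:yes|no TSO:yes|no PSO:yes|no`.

outcome vector order: (P0.a,P1.a,P3.a)
SC (10): <0 0 1>; <0 0 2>; <0 1 0>; <0 1 1>; <0 1 2>; <1 0 1>; <1 0 2>; <1 1 0>; <1 1 1>; <1 1 2>
TSO (12): <0 0 0>; <0 0 1>; <0 0 2>; <0 1 0>; <0 1 1>; <0 1 2>; <1 0 0>; <1 0 1>; <1 0 2>; <1 1 0>; <1 1 1>; <1 1 2>
PSO (12): <0 0 0>; <0 0 1>; <0 0 2>; <0 1 0>; <0 1 1>; <0 1 2>; <1 0 0>; <1 0 1>; <1 0 2>; <1 1 0>; <1 1 1>; <1 1 2>
target <1 0 0> ∈ {TSO,PSO}

SC:no TSO:yes PSO:yes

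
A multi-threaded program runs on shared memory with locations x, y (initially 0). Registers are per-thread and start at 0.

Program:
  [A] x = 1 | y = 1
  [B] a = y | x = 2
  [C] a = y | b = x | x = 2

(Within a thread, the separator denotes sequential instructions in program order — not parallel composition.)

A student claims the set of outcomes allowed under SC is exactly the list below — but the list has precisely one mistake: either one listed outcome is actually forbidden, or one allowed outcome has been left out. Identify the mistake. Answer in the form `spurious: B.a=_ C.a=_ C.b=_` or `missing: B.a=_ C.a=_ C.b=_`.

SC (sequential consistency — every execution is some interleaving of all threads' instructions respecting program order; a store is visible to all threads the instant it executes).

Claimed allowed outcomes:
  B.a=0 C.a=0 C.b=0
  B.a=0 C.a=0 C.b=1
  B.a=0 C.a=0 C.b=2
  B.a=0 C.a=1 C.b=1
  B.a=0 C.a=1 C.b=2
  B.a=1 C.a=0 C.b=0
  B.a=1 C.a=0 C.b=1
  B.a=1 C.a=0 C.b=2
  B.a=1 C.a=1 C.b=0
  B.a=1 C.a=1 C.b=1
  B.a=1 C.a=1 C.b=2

spurious: B.a=1 C.a=1 C.b=0

outcome vector order: (B.a,C.a,C.b)
under SC → 0/0/0 0/0/1 0/0/2 0/1/1 0/1/2 1/0/0 1/0/1 1/0/2 1/1/1 1/1/2
claimed∖SC = {1/1/0}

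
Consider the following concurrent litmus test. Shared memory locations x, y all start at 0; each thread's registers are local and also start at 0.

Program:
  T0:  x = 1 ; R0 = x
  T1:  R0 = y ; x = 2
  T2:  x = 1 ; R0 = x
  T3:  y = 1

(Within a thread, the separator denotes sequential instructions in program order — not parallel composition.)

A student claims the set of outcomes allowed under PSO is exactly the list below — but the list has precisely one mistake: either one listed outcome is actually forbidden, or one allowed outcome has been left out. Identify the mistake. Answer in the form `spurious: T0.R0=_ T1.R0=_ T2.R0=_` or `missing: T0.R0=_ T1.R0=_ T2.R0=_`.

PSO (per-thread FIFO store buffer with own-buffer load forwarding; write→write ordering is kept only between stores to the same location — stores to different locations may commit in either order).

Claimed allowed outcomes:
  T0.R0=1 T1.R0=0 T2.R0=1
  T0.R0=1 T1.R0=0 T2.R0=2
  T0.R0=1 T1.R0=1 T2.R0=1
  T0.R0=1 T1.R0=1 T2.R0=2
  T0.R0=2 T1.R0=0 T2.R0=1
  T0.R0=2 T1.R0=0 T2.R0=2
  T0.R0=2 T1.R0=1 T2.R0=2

outcome vector order: (T0.R0,T1.R0,T2.R0)
[PSO] allowed = {(1,0,1) (1,0,2) (1,1,1) (1,1,2) (2,0,1) (2,0,2) (2,1,1) (2,1,2)}
PSO∖claimed = {(2,1,1)}

missing: T0.R0=2 T1.R0=1 T2.R0=1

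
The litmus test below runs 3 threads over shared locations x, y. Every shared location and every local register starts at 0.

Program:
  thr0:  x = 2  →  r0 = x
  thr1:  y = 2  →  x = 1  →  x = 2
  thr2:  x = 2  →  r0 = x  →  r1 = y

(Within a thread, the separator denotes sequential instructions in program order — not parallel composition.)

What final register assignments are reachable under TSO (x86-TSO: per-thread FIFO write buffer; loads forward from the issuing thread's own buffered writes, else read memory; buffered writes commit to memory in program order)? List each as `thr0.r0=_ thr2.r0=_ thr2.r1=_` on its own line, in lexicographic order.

outcome vector order: (thr0.r0,thr2.r0,thr2.r1)
|TSO outcomes| = 6

thr0.r0=1 thr2.r0=1 thr2.r1=2
thr0.r0=1 thr2.r0=2 thr2.r1=0
thr0.r0=1 thr2.r0=2 thr2.r1=2
thr0.r0=2 thr2.r0=1 thr2.r1=2
thr0.r0=2 thr2.r0=2 thr2.r1=0
thr0.r0=2 thr2.r0=2 thr2.r1=2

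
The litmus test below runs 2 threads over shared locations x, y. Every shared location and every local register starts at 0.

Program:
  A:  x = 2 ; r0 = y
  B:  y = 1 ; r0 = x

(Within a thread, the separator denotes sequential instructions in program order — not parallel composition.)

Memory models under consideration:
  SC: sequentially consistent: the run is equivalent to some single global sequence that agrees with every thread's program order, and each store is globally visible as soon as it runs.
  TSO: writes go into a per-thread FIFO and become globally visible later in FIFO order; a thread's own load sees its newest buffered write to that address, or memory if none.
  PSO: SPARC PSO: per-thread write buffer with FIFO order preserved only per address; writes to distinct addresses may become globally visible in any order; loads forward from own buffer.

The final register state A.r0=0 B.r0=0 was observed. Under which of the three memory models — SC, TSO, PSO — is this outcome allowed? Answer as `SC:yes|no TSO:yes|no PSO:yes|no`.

SC:no TSO:yes PSO:yes

outcome vector order: (A.r0,B.r0)
under SC → <0 2>; <1 0>; <1 2>
under TSO → <0 0>; <0 2>; <1 0>; <1 2>
under PSO → <0 0>; <0 2>; <1 0>; <1 2>
target <0 0> ∈ {TSO,PSO}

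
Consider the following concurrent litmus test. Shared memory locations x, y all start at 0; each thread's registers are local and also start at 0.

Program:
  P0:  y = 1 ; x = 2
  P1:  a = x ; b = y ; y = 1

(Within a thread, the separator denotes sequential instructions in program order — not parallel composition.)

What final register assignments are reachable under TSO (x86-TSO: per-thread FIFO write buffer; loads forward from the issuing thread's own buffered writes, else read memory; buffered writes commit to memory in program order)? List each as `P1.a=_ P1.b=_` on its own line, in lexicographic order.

P1.a=0 P1.b=0
P1.a=0 P1.b=1
P1.a=2 P1.b=1

outcome vector order: (P1.a,P1.b)
|TSO outcomes| = 3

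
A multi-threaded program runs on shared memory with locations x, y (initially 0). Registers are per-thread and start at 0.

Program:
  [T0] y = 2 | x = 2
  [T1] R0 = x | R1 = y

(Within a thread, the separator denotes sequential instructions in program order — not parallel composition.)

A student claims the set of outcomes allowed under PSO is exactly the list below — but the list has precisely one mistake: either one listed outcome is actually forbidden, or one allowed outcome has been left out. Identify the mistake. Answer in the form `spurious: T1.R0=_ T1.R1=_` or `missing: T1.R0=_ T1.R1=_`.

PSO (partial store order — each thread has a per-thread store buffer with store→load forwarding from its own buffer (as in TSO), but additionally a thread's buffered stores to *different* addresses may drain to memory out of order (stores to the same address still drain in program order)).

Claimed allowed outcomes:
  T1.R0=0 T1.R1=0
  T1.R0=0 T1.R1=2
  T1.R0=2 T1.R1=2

outcome vector order: (T1.R0,T1.R1)
[PSO] allowed = {<0 0> <0 2> <2 0> <2 2>}
PSO∖claimed = {<2 0>}

missing: T1.R0=2 T1.R1=0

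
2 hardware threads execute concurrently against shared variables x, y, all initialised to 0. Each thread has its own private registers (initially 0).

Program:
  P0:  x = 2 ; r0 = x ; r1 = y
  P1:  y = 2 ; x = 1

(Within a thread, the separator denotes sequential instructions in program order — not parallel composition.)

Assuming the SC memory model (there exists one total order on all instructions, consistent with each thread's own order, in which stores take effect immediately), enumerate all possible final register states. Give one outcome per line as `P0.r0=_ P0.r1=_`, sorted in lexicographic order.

P0.r0=1 P0.r1=2
P0.r0=2 P0.r1=0
P0.r0=2 P0.r1=2

outcome vector order: (P0.r0,P0.r1)
|SC outcomes| = 3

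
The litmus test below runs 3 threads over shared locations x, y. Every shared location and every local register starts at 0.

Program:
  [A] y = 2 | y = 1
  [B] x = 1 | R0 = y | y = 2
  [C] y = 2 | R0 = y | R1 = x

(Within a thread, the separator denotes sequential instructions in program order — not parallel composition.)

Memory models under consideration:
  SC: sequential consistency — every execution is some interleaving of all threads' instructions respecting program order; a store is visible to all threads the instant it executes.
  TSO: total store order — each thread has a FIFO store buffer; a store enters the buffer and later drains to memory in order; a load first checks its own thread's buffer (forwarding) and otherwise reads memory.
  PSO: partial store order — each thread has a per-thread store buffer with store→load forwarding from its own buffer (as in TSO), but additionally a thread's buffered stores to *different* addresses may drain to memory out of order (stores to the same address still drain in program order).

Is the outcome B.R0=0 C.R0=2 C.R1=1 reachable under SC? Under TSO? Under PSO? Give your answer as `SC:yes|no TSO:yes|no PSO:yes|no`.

outcome vector order: (B.R0,C.R0,C.R1)
under SC → 0/1/1; 0/2/1; 1/1/0; 1/1/1; 1/2/0; 1/2/1; 2/1/1; 2/2/0; 2/2/1
under TSO → 0/1/0; 0/1/1; 0/2/0; 0/2/1; 1/1/0; 1/1/1; 1/2/0; 1/2/1; 2/1/0; 2/1/1; 2/2/0; 2/2/1
under PSO → 0/1/0; 0/1/1; 0/2/0; 0/2/1; 1/1/0; 1/1/1; 1/2/0; 1/2/1; 2/1/0; 2/1/1; 2/2/0; 2/2/1
target 0/2/1 ∈ {SC,TSO,PSO}

SC:yes TSO:yes PSO:yes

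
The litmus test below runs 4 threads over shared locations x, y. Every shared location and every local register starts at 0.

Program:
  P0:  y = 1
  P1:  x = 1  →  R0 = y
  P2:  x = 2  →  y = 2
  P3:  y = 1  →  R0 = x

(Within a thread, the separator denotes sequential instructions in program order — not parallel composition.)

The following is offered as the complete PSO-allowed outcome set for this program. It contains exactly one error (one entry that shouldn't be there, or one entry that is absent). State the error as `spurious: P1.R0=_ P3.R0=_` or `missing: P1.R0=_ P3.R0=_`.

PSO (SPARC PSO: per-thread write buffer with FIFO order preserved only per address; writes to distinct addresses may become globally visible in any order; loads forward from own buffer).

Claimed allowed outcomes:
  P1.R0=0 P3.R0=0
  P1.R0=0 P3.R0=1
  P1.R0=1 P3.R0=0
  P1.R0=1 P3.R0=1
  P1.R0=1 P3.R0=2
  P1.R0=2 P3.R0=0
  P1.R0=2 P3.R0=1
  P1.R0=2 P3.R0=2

outcome vector order: (P1.R0,P3.R0)
under PSO → 00 01 02 10 11 12 20 21 22
PSO∖claimed = {02}

missing: P1.R0=0 P3.R0=2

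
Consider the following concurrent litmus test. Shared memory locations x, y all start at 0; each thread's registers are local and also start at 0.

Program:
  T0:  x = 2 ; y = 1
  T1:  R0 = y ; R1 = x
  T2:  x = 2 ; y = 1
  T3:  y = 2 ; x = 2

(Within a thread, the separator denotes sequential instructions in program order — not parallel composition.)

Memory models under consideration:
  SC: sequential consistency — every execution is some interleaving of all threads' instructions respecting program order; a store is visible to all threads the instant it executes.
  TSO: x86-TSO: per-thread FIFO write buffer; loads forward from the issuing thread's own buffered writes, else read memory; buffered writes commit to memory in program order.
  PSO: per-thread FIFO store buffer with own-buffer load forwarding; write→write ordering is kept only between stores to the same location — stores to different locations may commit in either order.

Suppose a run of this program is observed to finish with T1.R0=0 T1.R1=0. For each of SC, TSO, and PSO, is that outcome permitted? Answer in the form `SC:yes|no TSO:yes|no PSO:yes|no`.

outcome vector order: (T1.R0,T1.R1)
[SC] allowed = {00; 02; 12; 20; 22}
[TSO] allowed = {00; 02; 12; 20; 22}
[PSO] allowed = {00; 02; 10; 12; 20; 22}
target 00 ∈ {SC,TSO,PSO}

SC:yes TSO:yes PSO:yes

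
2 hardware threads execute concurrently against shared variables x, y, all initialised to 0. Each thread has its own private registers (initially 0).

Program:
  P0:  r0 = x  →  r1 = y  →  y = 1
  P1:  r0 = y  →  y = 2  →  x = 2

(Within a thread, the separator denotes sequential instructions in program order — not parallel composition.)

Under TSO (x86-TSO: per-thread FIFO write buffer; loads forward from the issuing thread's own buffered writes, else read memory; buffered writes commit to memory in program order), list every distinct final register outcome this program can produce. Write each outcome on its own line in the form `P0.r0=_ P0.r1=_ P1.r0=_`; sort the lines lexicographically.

outcome vector order: (P0.r0,P0.r1,P1.r0)
|TSO outcomes| = 4

P0.r0=0 P0.r1=0 P1.r0=0
P0.r0=0 P0.r1=0 P1.r0=1
P0.r0=0 P0.r1=2 P1.r0=0
P0.r0=2 P0.r1=2 P1.r0=0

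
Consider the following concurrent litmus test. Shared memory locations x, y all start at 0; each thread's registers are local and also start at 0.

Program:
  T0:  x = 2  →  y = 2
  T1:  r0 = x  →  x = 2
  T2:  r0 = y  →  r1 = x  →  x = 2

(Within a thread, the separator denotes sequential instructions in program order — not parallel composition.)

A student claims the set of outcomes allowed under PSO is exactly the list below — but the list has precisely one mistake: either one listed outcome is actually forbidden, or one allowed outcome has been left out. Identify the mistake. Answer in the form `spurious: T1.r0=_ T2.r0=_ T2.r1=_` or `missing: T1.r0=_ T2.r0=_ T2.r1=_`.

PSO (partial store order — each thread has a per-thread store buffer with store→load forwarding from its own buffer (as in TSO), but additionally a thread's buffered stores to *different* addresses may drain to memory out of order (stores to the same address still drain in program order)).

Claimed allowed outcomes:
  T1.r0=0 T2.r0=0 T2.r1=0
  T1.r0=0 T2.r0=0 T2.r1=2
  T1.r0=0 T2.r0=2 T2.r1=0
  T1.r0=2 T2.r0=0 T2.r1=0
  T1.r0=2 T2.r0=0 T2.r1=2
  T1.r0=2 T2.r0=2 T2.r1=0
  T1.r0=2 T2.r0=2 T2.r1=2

outcome vector order: (T1.r0,T2.r0,T2.r1)
under PSO → 000, 002, 020, 022, 200, 202, 220, 222
PSO∖claimed = {022}

missing: T1.r0=0 T2.r0=2 T2.r1=2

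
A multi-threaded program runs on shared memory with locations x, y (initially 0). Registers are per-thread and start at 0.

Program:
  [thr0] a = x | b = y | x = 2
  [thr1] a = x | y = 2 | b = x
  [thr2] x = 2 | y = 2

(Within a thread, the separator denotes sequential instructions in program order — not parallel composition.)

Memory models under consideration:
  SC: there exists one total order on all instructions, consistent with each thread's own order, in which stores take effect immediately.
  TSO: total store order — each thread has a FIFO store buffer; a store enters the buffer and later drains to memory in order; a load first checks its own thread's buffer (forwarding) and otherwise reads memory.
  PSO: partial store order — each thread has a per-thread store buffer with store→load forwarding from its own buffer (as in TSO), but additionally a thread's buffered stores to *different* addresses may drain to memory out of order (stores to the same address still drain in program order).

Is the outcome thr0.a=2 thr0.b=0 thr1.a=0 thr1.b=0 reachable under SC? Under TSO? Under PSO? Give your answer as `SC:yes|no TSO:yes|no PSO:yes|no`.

outcome vector order: (thr0.a,thr0.b,thr1.a,thr1.b)
SC: 11 outcomes — {0000; 0002; 0022; 0200; 0202; 0222; 2002; 2022; 2200; 2202; 2222}
TSO: 12 outcomes — {0000; 0002; 0022; 0200; 0202; 0222; 2000; 2002; 2022; 2200; 2202; 2222}
PSO: 12 outcomes — {0000; 0002; 0022; 0200; 0202; 0222; 2000; 2002; 2022; 2200; 2202; 2222}
target 2000 ∈ {TSO,PSO}

SC:no TSO:yes PSO:yes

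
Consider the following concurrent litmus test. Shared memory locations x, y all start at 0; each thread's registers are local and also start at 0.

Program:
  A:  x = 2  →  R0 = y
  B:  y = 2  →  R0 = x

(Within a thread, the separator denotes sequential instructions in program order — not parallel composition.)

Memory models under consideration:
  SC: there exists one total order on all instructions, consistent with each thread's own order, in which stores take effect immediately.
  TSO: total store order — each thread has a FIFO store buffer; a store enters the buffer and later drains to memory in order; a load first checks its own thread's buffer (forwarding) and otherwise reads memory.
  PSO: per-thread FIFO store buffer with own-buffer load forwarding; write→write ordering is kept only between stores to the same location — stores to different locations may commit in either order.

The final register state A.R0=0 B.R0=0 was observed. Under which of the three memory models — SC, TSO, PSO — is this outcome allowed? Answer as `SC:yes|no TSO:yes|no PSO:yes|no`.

SC:no TSO:yes PSO:yes

outcome vector order: (A.R0,B.R0)
[SC] allowed = {<0 2>, <2 0>, <2 2>}
[TSO] allowed = {<0 0>, <0 2>, <2 0>, <2 2>}
[PSO] allowed = {<0 0>, <0 2>, <2 0>, <2 2>}
target <0 0> ∈ {TSO,PSO}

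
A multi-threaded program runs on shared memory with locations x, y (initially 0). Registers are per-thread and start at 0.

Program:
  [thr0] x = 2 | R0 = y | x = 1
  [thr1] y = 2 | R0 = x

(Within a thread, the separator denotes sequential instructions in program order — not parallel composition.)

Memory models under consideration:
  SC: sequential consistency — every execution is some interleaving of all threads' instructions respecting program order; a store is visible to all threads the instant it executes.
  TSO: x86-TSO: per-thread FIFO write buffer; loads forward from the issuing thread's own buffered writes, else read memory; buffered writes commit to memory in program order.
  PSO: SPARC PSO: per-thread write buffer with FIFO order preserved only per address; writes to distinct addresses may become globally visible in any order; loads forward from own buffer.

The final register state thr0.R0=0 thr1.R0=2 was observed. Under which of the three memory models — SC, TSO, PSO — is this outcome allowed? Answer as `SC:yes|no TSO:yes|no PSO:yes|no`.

outcome vector order: (thr0.R0,thr1.R0)
SC: 5 outcomes — {(0,1), (0,2), (2,0), (2,1), (2,2)}
TSO: 6 outcomes — {(0,0), (0,1), (0,2), (2,0), (2,1), (2,2)}
PSO: 6 outcomes — {(0,0), (0,1), (0,2), (2,0), (2,1), (2,2)}
target (0,2) ∈ {SC,TSO,PSO}

SC:yes TSO:yes PSO:yes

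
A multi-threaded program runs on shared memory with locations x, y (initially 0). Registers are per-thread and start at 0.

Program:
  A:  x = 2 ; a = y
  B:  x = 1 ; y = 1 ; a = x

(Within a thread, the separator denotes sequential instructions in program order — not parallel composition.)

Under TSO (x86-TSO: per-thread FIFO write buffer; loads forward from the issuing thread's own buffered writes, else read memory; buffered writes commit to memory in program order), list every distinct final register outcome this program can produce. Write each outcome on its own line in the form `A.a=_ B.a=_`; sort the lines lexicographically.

A.a=0 B.a=1
A.a=0 B.a=2
A.a=1 B.a=1
A.a=1 B.a=2

outcome vector order: (A.a,B.a)
|TSO outcomes| = 4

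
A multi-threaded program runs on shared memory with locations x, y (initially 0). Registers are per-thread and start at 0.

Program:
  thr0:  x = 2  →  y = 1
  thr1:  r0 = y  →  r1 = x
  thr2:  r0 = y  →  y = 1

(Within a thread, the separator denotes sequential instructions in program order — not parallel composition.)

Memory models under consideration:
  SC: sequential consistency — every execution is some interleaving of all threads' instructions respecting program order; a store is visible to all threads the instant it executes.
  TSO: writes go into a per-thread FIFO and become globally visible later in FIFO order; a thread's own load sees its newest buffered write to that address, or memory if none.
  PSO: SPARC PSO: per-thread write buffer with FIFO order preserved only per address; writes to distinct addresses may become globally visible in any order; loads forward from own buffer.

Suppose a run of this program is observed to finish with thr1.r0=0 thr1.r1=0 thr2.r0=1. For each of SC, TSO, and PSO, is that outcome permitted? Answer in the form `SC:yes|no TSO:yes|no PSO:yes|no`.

outcome vector order: (thr1.r0,thr1.r1,thr2.r0)
SC (7): 000, 001, 020, 021, 100, 120, 121
TSO (7): 000, 001, 020, 021, 100, 120, 121
PSO (8): 000, 001, 020, 021, 100, 101, 120, 121
target 001 ∈ {SC,TSO,PSO}

SC:yes TSO:yes PSO:yes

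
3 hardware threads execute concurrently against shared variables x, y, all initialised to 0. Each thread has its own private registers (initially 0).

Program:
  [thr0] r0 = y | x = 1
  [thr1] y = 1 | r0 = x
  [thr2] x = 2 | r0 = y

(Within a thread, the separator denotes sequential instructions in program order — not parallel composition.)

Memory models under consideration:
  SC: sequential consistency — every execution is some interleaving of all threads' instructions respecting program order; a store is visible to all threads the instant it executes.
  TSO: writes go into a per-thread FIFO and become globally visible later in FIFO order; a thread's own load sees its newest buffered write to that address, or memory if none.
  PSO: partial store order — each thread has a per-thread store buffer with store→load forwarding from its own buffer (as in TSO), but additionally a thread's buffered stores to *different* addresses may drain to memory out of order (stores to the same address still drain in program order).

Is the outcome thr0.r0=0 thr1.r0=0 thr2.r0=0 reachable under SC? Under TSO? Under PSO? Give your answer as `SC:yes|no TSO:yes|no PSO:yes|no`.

SC:no TSO:yes PSO:yes

outcome vector order: (thr0.r0,thr1.r0,thr2.r0)
SC (10): 0/0/1, 0/1/0, 0/1/1, 0/2/0, 0/2/1, 1/0/1, 1/1/0, 1/1/1, 1/2/0, 1/2/1
TSO (12): 0/0/0, 0/0/1, 0/1/0, 0/1/1, 0/2/0, 0/2/1, 1/0/0, 1/0/1, 1/1/0, 1/1/1, 1/2/0, 1/2/1
PSO (12): 0/0/0, 0/0/1, 0/1/0, 0/1/1, 0/2/0, 0/2/1, 1/0/0, 1/0/1, 1/1/0, 1/1/1, 1/2/0, 1/2/1
target 0/0/0 ∈ {TSO,PSO}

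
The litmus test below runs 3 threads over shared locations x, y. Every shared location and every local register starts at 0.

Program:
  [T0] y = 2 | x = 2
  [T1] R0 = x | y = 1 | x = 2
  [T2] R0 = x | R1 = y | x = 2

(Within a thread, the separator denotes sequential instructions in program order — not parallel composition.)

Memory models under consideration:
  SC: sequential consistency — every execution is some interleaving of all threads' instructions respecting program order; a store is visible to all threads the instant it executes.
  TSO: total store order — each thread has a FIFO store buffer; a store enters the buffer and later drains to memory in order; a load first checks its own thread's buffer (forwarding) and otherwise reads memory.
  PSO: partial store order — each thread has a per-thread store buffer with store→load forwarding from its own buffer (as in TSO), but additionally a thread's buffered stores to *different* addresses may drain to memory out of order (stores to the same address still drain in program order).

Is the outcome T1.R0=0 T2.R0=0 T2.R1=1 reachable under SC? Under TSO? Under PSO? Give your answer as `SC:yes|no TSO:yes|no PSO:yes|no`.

outcome vector order: (T1.R0,T2.R0,T2.R1)
SC: 10 outcomes — {(0,0,0); (0,0,1); (0,0,2); (0,2,1); (0,2,2); (2,0,0); (2,0,1); (2,0,2); (2,2,1); (2,2,2)}
TSO: 10 outcomes — {(0,0,0); (0,0,1); (0,0,2); (0,2,1); (0,2,2); (2,0,0); (2,0,1); (2,0,2); (2,2,1); (2,2,2)}
PSO: 12 outcomes — {(0,0,0); (0,0,1); (0,0,2); (0,2,0); (0,2,1); (0,2,2); (2,0,0); (2,0,1); (2,0,2); (2,2,0); (2,2,1); (2,2,2)}
target (0,0,1) ∈ {SC,TSO,PSO}

SC:yes TSO:yes PSO:yes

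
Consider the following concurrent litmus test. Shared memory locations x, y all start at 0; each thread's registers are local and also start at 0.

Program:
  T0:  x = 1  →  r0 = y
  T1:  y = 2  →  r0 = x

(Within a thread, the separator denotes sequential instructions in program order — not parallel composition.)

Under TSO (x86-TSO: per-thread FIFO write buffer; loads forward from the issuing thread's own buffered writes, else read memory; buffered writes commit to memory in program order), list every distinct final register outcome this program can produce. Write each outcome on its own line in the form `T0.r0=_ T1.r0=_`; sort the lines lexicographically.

T0.r0=0 T1.r0=0
T0.r0=0 T1.r0=1
T0.r0=2 T1.r0=0
T0.r0=2 T1.r0=1

outcome vector order: (T0.r0,T1.r0)
|TSO outcomes| = 4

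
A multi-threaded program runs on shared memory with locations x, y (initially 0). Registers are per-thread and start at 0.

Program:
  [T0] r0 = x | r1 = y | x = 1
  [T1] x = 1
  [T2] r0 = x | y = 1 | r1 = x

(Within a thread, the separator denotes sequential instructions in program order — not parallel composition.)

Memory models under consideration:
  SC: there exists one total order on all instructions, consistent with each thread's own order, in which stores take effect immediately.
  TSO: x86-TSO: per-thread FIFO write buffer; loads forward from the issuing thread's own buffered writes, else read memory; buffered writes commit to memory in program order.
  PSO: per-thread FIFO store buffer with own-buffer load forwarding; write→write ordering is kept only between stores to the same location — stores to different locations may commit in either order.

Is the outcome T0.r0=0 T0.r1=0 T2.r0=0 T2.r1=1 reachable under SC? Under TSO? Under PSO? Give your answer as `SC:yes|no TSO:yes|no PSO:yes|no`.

outcome vector order: (T0.r0,T0.r1,T2.r0,T2.r1)
SC (11): <0 0 0 0> <0 0 0 1> <0 0 1 1> <0 1 0 0> <0 1 0 1> <0 1 1 1> <1 0 0 1> <1 0 1 1> <1 1 0 0> <1 1 0 1> <1 1 1 1>
TSO (12): <0 0 0 0> <0 0 0 1> <0 0 1 1> <0 1 0 0> <0 1 0 1> <0 1 1 1> <1 0 0 0> <1 0 0 1> <1 0 1 1> <1 1 0 0> <1 1 0 1> <1 1 1 1>
PSO (12): <0 0 0 0> <0 0 0 1> <0 0 1 1> <0 1 0 0> <0 1 0 1> <0 1 1 1> <1 0 0 0> <1 0 0 1> <1 0 1 1> <1 1 0 0> <1 1 0 1> <1 1 1 1>
target <0 0 0 1> ∈ {SC,TSO,PSO}

SC:yes TSO:yes PSO:yes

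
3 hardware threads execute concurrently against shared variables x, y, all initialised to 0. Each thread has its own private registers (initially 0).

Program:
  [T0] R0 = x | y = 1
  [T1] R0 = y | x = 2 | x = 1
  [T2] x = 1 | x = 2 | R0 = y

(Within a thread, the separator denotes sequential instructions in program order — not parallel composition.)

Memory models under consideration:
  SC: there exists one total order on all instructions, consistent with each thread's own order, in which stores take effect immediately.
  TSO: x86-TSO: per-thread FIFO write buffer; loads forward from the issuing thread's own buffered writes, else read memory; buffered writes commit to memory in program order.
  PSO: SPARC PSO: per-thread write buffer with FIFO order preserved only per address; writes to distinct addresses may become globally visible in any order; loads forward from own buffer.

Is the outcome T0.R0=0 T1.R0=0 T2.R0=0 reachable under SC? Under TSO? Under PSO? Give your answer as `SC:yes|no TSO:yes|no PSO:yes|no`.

SC:yes TSO:yes PSO:yes

outcome vector order: (T0.R0,T1.R0,T2.R0)
SC: 12 outcomes — {<0 0 0> <0 0 1> <0 1 0> <0 1 1> <1 0 0> <1 0 1> <1 1 0> <1 1 1> <2 0 0> <2 0 1> <2 1 0> <2 1 1>}
TSO: 12 outcomes — {<0 0 0> <0 0 1> <0 1 0> <0 1 1> <1 0 0> <1 0 1> <1 1 0> <1 1 1> <2 0 0> <2 0 1> <2 1 0> <2 1 1>}
PSO: 12 outcomes — {<0 0 0> <0 0 1> <0 1 0> <0 1 1> <1 0 0> <1 0 1> <1 1 0> <1 1 1> <2 0 0> <2 0 1> <2 1 0> <2 1 1>}
target <0 0 0> ∈ {SC,TSO,PSO}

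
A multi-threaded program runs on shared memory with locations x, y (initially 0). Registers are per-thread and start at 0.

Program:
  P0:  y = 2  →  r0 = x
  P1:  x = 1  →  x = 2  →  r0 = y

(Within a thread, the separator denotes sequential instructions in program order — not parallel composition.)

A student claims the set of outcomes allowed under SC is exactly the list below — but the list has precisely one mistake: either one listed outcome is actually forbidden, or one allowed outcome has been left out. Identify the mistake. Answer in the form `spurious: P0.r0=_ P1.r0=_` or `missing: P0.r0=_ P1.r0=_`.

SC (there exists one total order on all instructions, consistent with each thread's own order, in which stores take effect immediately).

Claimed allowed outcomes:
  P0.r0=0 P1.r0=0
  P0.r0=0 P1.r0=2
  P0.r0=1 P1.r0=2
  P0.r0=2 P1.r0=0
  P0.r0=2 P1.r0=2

outcome vector order: (P0.r0,P1.r0)
SC (4): 02; 12; 20; 22
claimed∖SC = {00}

spurious: P0.r0=0 P1.r0=0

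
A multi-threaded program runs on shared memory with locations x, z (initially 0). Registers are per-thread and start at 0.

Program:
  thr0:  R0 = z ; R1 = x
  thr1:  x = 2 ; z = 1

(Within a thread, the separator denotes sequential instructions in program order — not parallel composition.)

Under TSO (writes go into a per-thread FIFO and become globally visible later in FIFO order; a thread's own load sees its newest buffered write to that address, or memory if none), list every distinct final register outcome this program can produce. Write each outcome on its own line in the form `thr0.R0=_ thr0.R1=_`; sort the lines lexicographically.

outcome vector order: (thr0.R0,thr0.R1)
|TSO outcomes| = 3

thr0.R0=0 thr0.R1=0
thr0.R0=0 thr0.R1=2
thr0.R0=1 thr0.R1=2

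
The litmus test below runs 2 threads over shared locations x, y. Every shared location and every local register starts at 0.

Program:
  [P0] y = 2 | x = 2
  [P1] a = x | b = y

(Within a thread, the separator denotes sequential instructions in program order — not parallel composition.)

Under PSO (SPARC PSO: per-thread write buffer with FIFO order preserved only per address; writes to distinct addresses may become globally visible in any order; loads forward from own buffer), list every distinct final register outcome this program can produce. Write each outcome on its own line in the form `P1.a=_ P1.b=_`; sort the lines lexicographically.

outcome vector order: (P1.a,P1.b)
|PSO outcomes| = 4

P1.a=0 P1.b=0
P1.a=0 P1.b=2
P1.a=2 P1.b=0
P1.a=2 P1.b=2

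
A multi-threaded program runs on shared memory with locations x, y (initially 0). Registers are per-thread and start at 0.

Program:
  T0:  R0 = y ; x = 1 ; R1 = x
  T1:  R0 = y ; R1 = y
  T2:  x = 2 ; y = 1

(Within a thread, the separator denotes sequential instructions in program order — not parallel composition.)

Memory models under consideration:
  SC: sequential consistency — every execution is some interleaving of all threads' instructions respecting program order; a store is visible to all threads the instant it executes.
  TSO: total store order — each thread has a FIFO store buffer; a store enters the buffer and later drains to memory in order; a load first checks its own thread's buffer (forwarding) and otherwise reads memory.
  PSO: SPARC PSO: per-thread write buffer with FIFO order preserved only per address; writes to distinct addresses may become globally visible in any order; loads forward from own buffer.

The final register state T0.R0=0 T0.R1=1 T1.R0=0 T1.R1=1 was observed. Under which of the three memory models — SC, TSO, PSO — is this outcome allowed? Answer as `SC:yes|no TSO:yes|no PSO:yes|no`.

SC:yes TSO:yes PSO:yes

outcome vector order: (T0.R0,T0.R1,T1.R0,T1.R1)
SC (9): 0100, 0101, 0111, 0200, 0201, 0211, 1100, 1101, 1111
TSO (9): 0100, 0101, 0111, 0200, 0201, 0211, 1100, 1101, 1111
PSO (12): 0100, 0101, 0111, 0200, 0201, 0211, 1100, 1101, 1111, 1200, 1201, 1211
target 0101 ∈ {SC,TSO,PSO}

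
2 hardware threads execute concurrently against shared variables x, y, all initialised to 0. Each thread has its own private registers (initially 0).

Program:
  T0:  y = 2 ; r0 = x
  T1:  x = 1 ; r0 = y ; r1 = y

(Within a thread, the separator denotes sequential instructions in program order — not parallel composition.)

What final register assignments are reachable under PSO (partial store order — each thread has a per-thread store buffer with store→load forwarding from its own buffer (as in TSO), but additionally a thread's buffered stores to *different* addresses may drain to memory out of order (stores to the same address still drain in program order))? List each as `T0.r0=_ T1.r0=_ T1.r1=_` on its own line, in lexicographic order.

outcome vector order: (T0.r0,T1.r0,T1.r1)
|PSO outcomes| = 6

T0.r0=0 T1.r0=0 T1.r1=0
T0.r0=0 T1.r0=0 T1.r1=2
T0.r0=0 T1.r0=2 T1.r1=2
T0.r0=1 T1.r0=0 T1.r1=0
T0.r0=1 T1.r0=0 T1.r1=2
T0.r0=1 T1.r0=2 T1.r1=2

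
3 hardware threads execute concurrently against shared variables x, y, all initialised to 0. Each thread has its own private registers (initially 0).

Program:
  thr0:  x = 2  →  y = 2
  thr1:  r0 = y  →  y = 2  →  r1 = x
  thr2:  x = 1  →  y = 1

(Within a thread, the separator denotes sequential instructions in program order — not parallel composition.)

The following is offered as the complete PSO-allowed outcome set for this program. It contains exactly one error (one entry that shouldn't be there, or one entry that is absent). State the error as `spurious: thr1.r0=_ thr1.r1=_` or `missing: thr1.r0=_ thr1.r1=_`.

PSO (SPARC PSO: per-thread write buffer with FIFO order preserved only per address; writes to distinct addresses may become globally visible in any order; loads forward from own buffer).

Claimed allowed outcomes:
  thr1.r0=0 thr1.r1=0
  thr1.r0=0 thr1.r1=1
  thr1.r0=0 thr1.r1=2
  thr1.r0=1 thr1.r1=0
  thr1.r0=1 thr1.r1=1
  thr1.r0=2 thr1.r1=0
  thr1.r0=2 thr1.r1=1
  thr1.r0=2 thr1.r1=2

missing: thr1.r0=1 thr1.r1=2

outcome vector order: (thr1.r0,thr1.r1)
under PSO → 00 01 02 10 11 12 20 21 22
PSO∖claimed = {12}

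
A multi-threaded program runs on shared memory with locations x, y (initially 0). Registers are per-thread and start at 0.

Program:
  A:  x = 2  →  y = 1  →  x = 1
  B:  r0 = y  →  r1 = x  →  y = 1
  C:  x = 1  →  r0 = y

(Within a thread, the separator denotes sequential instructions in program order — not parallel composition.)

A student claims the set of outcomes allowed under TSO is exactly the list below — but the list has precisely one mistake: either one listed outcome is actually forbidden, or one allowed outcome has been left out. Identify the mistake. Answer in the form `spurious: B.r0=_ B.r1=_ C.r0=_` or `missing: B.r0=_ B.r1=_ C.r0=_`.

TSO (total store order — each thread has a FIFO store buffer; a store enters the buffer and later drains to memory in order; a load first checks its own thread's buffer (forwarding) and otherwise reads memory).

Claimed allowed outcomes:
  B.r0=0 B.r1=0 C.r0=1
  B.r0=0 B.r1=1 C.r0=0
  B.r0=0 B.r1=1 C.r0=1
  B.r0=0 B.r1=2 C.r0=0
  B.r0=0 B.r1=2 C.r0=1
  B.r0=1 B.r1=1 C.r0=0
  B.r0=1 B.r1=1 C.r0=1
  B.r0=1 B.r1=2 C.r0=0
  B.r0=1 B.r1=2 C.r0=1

outcome vector order: (B.r0,B.r1,C.r0)
[TSO] allowed = {(0,0,0), (0,0,1), (0,1,0), (0,1,1), (0,2,0), (0,2,1), (1,1,0), (1,1,1), (1,2,0), (1,2,1)}
TSO∖claimed = {(0,0,0)}

missing: B.r0=0 B.r1=0 C.r0=0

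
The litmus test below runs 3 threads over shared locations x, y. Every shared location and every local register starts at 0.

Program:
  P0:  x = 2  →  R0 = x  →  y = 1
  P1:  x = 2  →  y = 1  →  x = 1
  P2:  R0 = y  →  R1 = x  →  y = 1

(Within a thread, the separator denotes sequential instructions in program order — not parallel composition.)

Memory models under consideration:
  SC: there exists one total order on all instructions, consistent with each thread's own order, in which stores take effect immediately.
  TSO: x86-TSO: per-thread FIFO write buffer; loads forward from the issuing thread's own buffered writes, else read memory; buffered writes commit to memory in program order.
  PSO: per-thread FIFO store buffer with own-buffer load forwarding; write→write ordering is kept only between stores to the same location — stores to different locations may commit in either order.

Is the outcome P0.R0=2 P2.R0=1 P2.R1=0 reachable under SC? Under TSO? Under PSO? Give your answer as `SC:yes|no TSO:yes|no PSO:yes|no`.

outcome vector order: (P0.R0,P2.R0,P2.R1)
SC (10): <1 0 0>; <1 0 1>; <1 0 2>; <1 1 1>; <1 1 2>; <2 0 0>; <2 0 1>; <2 0 2>; <2 1 1>; <2 1 2>
TSO (10): <1 0 0>; <1 0 1>; <1 0 2>; <1 1 1>; <1 1 2>; <2 0 0>; <2 0 1>; <2 0 2>; <2 1 1>; <2 1 2>
PSO (12): <1 0 0>; <1 0 1>; <1 0 2>; <1 1 0>; <1 1 1>; <1 1 2>; <2 0 0>; <2 0 1>; <2 0 2>; <2 1 0>; <2 1 1>; <2 1 2>
target <2 1 0> ∈ {PSO}

SC:no TSO:no PSO:yes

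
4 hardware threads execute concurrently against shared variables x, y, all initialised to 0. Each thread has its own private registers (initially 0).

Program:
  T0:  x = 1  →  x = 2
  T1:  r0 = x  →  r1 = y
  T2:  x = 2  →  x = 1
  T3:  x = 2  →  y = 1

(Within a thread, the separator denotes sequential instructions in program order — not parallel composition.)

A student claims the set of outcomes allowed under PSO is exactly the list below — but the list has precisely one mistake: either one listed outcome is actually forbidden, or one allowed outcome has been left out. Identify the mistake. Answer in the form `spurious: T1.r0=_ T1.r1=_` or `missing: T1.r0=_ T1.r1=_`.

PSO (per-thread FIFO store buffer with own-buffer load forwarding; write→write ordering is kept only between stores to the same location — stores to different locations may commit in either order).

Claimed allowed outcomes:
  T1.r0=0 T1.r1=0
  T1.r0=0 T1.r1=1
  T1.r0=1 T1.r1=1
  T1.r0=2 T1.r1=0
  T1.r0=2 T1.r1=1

outcome vector order: (T1.r0,T1.r1)
PSO (6): 00 01 10 11 20 21
PSO∖claimed = {10}

missing: T1.r0=1 T1.r1=0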